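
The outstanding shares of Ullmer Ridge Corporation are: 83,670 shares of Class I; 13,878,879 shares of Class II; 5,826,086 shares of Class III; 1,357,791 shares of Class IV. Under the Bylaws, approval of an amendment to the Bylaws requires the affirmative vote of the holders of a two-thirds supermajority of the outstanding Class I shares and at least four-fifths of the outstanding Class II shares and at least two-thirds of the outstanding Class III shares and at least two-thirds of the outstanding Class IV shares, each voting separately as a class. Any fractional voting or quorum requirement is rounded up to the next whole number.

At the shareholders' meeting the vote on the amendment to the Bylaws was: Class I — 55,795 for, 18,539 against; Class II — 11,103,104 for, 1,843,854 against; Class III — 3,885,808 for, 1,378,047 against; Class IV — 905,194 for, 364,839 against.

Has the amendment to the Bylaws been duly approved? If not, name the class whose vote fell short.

Approved — every class gave the required vote.

Class I: 2/3 of 83670 = 55780; 55,780 required, 55,795 in favor — approved.
Class II: 4/5 of 13878879 = 11103103.20, rounded up to 11103104; 11,103,104 required, 11,103,104 in favor — approved.
Class III: 2/3 of 5826086 = 3884057.33, rounded up to 3884058; 3,884,058 required, 3,885,808 in favor — approved.
Class IV: 2/3 of 1357791 = 905194; 905,194 required, 905,194 in favor — approved.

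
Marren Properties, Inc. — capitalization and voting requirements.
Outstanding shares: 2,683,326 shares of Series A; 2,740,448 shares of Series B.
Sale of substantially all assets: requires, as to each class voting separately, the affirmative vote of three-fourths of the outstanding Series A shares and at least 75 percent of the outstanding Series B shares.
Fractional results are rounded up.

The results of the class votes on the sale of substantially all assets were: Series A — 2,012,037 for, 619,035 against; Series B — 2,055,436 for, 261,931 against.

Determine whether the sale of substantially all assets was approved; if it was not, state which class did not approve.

Series A: 3/4 of 2683326 = 2012494.50, rounded up to 2012495; 2,012,495 required, 2,012,037 in favor — not approved.
Series B: 3/4 of 2740448 = 2055336; 2,055,336 required, 2,055,436 in favor — approved.

Not approved — the Series A shares did not give the required vote.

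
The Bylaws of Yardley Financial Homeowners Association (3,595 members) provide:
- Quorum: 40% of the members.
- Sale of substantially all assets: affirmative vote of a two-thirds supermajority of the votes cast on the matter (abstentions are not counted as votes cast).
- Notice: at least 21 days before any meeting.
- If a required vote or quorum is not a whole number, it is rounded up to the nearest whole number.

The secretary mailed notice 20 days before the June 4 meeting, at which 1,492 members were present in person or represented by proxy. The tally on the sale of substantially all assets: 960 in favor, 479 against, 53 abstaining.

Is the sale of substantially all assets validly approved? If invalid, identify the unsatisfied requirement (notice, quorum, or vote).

Notice: 20 days given; 21 required. Not satisfied.
Quorum: 40% of 3,595 = 1,438; 1,492 present. Satisfied.
Vote: requires two-thirds of the votes cast (1,492 − 53 abstaining = 1,439); 2/3 of 1439 = 959.33, rounded up to 960, so 960 needed; 960 in favor. Satisfied.

Invalid — notice requirement not satisfied.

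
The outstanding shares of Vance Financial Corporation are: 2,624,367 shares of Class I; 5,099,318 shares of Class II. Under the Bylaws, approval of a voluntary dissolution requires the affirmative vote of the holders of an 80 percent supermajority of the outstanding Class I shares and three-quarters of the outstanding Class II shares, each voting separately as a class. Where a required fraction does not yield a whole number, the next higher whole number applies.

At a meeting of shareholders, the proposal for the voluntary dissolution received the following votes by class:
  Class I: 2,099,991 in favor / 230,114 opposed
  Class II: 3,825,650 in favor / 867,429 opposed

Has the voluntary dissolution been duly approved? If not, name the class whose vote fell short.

Approved — every class gave the required vote.

Class I: 4/5 of 2624367 = 2099493.60, rounded up to 2099494; 2,099,494 required, 2,099,991 in favor — approved.
Class II: 3/4 of 5099318 = 3824488.50, rounded up to 3824489; 3,824,489 required, 3,825,650 in favor — approved.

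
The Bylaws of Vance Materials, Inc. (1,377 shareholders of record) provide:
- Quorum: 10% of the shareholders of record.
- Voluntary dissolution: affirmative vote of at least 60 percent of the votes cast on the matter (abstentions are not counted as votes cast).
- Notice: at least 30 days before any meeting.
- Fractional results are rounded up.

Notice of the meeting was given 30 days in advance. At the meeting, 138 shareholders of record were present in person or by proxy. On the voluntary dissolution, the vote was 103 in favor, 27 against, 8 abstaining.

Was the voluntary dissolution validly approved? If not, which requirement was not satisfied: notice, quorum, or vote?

Valid — all requirements satisfied.

Notice: 30 days given; 30 required. Satisfied.
Quorum: 10% of 1,377 = 137.70, rounded up to 138; 138 present. Satisfied.
Vote: requires three-fifths of the votes cast (138 − 8 abstaining = 130); 3/5 of 130 = 78, so 78 needed; 103 in favor. Satisfied.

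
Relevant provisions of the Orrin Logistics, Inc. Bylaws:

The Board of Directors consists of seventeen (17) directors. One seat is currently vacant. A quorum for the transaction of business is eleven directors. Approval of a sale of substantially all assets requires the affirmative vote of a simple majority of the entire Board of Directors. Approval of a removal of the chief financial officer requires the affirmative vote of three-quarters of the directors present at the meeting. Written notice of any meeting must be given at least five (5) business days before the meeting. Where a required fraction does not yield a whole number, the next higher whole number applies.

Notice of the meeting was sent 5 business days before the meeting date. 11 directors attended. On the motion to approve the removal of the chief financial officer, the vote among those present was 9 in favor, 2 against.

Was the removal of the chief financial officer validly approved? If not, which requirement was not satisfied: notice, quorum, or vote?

Notice: 5 business days given; 5 required (5 ≥ 5). Satisfied.
Quorum: 11 present; quorum is 11. Satisfied.
Vote: the removal of the chief financial officer requires three-fourths of the directors present (11). 3/4 of 11 = 8.25, rounded up to 9, so 9 affirmative votes are needed; 9 voted in favor. Satisfied.

Valid — all requirements satisfied.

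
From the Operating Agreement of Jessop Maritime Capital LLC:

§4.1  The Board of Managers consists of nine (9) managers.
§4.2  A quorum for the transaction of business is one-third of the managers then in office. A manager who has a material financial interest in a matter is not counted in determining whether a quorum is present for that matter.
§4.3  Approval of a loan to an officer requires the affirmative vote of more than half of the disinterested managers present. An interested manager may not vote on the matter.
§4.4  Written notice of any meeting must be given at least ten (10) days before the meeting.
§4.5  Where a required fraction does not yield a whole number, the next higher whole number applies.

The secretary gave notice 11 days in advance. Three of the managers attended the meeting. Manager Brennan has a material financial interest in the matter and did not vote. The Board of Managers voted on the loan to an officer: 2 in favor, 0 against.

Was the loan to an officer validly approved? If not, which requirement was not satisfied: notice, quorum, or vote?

Invalid — quorum requirement not satisfied.

Notice: 11 days given; 10 required (11 ≥ 10). Satisfied.
Quorum: 3 present, but the 1 interested manager does not count, leaving 2. Quorum is 3. Not satisfied.
Vote: the loan to an officer requires a majority of the disinterested managers present (3 − 1 = 2). A majority of 2 is 2, so 2 affirmative votes are needed; 2 voted in favor. Satisfied. (Moot — without a quorum no business can be validly transacted.)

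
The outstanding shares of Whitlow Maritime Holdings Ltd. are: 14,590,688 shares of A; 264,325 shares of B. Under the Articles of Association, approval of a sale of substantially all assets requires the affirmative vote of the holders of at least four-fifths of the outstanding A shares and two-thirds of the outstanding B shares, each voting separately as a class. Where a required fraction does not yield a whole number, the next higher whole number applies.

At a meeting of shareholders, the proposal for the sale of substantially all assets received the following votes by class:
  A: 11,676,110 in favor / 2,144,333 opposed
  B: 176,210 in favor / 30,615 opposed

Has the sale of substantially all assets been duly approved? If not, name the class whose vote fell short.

Not approved — the B shares did not give the required vote.

A: 4/5 of 14590688 = 11672550.40, rounded up to 11672551; 11,672,551 required, 11,676,110 in favor — approved.
B: 2/3 of 264325 = 176216.67, rounded up to 176217; 176,217 required, 176,210 in favor — not approved.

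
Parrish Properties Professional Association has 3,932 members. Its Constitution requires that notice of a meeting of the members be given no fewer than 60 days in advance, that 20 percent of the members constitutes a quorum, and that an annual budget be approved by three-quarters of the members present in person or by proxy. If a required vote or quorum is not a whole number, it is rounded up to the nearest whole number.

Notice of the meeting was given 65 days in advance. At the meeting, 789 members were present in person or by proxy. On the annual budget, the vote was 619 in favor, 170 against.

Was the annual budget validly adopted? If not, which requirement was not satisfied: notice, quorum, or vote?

Notice: 65 days given; 60 required. Satisfied.
Quorum: 20% of 3,932 = 786.40, rounded up to 787; 789 present. Satisfied.
Vote: requires three-fourths of those present (789); 3/4 of 789 = 591.75, rounded up to 592, so 592 needed; 619 in favor. Satisfied.

Valid — all requirements satisfied.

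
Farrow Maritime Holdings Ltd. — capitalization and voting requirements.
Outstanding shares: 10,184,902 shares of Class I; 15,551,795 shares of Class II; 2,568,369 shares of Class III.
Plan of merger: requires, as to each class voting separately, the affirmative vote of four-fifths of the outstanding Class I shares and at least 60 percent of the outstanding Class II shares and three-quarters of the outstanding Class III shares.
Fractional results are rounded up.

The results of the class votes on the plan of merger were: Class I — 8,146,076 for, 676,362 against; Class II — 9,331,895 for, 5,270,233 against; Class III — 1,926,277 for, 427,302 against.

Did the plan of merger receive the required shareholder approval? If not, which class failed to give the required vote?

Not approved — the Class I shares did not give the required vote.

Class I: 4/5 of 10184902 = 8147921.60, rounded up to 8147922; 8,147,922 required, 8,146,076 in favor — not approved.
Class II: 3/5 of 15551795 = 9331077; 9,331,077 required, 9,331,895 in favor — approved.
Class III: 3/4 of 2568369 = 1926276.75, rounded up to 1926277; 1,926,277 required, 1,926,277 in favor — approved.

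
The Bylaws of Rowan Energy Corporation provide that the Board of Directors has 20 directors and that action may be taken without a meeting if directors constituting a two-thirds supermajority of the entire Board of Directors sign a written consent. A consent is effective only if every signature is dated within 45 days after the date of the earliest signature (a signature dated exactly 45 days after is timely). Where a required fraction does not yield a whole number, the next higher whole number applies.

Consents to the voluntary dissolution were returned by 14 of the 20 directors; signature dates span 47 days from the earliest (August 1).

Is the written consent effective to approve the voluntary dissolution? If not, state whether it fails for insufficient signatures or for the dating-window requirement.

Signatures required: a two-thirds supermajority of 20 — 2/3 of 20 = 13.33, rounded up to 14, so 14 needed; 14 signed. Sufficient.
Dating window: the latest signature is 47 days after the earliest; the limit is 45 days. Outside the window.

Not effective — dating-window requirement not satisfied.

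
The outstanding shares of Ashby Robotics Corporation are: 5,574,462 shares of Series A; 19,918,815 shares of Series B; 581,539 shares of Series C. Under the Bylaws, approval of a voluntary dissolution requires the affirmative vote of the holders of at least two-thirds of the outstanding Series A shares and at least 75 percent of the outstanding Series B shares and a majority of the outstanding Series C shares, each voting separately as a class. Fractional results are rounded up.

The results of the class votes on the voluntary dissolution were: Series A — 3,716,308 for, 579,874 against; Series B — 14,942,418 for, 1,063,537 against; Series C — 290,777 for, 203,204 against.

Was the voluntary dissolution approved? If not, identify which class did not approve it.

Approved — every class gave the required vote.

Series A: 2/3 of 5574462 = 3716308; 3,716,308 required, 3,716,308 in favor — approved.
Series B: 3/4 of 19918815 = 14939111.25, rounded up to 14939112; 14,939,112 required, 14,942,418 in favor — approved.
Series C: a majority of 581539 is 290770; 290,770 required, 290,777 in favor — approved.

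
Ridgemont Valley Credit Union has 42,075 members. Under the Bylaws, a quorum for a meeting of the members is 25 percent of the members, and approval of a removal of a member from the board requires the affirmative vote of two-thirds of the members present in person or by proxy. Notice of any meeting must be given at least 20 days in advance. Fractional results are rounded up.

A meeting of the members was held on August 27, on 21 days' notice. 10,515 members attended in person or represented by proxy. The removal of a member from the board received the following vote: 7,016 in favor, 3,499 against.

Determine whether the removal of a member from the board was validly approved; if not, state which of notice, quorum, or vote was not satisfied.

Notice: 21 days given; 20 required. Satisfied.
Quorum: 25% of 42,075 = 10,518.75, rounded up to 10,519; 10,515 present. Not satisfied.
Vote: requires two-thirds of those present (10,515); 2/3 of 10515 = 7010, so 7,010 needed; 7,016 in favor. Satisfied.

Invalid — quorum requirement not satisfied.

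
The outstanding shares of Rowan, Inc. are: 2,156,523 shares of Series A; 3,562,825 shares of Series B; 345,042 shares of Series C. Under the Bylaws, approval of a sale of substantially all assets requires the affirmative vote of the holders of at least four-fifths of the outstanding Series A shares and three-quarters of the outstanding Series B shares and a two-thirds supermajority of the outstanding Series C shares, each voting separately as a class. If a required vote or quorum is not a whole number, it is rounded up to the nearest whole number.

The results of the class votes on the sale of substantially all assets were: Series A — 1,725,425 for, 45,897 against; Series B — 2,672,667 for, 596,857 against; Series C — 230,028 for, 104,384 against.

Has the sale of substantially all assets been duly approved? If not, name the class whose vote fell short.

Approved — every class gave the required vote.

Series A: 4/5 of 2156523 = 1725218.40, rounded up to 1725219; 1,725,219 required, 1,725,425 in favor — approved.
Series B: 3/4 of 3562825 = 2672118.75, rounded up to 2672119; 2,672,119 required, 2,672,667 in favor — approved.
Series C: 2/3 of 345042 = 230028; 230,028 required, 230,028 in favor — approved.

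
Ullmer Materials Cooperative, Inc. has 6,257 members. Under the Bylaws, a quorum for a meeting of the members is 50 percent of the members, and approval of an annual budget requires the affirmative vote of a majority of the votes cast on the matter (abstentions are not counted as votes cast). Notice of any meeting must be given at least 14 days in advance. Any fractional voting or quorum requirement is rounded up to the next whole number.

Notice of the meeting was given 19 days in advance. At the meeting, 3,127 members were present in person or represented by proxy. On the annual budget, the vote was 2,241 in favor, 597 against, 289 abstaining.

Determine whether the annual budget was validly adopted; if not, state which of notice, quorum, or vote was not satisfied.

Invalid — quorum requirement not satisfied.

Notice: 19 days given; 14 required. Satisfied.
Quorum: 50% of 6,257 = 3,128.50, rounded up to 3,129; 3,127 present. Not satisfied.
Vote: requires a majority of the votes cast (3,127 − 289 abstaining = 2,838); a majority of 2838 is 1420, so 1,420 needed; 2,241 in favor. Satisfied.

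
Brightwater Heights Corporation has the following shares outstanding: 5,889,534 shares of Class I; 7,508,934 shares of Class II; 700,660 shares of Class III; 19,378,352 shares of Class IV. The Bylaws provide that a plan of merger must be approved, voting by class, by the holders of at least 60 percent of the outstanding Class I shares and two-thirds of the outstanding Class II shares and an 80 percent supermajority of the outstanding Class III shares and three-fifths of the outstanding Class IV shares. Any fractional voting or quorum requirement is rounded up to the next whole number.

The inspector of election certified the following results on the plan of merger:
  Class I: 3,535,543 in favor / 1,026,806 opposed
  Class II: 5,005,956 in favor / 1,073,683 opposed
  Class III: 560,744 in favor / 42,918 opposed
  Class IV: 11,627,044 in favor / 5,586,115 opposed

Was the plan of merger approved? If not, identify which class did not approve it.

Class I: 3/5 of 5889534 = 3533720.40, rounded up to 3533721; 3,533,721 required, 3,535,543 in favor — approved.
Class II: 2/3 of 7508934 = 5005956; 5,005,956 required, 5,005,956 in favor — approved.
Class III: 4/5 of 700660 = 560528; 560,528 required, 560,744 in favor — approved.
Class IV: 3/5 of 19378352 = 11627011.20, rounded up to 11627012; 11,627,012 required, 11,627,044 in favor — approved.

Approved — every class gave the required vote.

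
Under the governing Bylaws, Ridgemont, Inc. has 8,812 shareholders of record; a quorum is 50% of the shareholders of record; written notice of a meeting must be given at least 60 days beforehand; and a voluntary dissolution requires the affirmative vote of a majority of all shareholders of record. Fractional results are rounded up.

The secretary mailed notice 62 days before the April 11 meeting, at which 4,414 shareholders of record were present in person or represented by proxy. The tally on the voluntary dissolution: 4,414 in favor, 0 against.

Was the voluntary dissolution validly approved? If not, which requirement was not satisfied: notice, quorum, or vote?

Notice: 62 days given; 60 required. Satisfied.
Quorum: 50% of 8,812 = 4,406; 4,414 present. Satisfied.
Vote: requires a majority of all shareholders of record (8,812); a majority of 8812 is 4407, so 4,407 needed; 4,414 in favor. Satisfied.

Valid — all requirements satisfied.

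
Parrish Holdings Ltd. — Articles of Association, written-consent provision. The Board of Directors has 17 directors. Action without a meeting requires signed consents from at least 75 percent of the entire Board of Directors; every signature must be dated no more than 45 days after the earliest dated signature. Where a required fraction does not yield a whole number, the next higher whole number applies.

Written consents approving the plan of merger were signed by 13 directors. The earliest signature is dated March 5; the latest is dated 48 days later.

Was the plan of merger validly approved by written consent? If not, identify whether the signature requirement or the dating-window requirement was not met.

Signatures required: at least 75 percent of 17 — 3/4 of 17 = 12.75, rounded up to 13, so 13 needed; 13 signed. Sufficient.
Dating window: the latest signature is 48 days after the earliest; the limit is 45 days. Outside the window.

Not effective — dating-window requirement not satisfied.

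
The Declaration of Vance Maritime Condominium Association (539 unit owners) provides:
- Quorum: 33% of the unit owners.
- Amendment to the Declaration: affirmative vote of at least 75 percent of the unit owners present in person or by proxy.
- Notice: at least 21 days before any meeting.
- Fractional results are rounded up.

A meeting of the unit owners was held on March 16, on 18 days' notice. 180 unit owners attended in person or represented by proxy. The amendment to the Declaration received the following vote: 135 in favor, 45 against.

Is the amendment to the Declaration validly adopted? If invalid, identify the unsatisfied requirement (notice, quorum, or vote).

Invalid — notice requirement not satisfied.

Notice: 18 days given; 21 required. Not satisfied.
Quorum: 33% of 539 = 177.87, rounded up to 178; 180 present. Satisfied.
Vote: requires three-fourths of those present (180); 3/4 of 180 = 135, so 135 needed; 135 in favor. Satisfied.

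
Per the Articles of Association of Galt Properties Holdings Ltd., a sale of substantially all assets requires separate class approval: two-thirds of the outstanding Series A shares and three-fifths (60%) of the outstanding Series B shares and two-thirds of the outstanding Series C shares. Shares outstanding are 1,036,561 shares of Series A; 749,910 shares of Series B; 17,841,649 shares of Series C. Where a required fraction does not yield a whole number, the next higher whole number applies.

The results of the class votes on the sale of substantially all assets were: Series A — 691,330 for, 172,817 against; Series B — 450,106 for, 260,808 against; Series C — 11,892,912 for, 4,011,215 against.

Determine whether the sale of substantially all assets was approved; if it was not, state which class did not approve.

Not approved — the Series C shares did not give the required vote.

Series A: 2/3 of 1036561 = 691040.67, rounded up to 691041; 691,041 required, 691,330 in favor — approved.
Series B: 3/5 of 749910 = 449946; 449,946 required, 450,106 in favor — approved.
Series C: 2/3 of 17841649 = 11894432.67, rounded up to 11894433; 11,894,433 required, 11,892,912 in favor — not approved.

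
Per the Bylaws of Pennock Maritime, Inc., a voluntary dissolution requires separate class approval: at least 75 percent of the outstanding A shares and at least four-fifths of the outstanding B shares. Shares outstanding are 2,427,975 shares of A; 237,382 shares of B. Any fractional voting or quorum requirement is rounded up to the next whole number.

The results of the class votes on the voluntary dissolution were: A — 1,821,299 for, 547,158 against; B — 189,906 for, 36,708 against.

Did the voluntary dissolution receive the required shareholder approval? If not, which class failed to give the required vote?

A: 3/4 of 2427975 = 1820981.25, rounded up to 1820982; 1,820,982 required, 1,821,299 in favor — approved.
B: 4/5 of 237382 = 189905.60, rounded up to 189906; 189,906 required, 189,906 in favor — approved.

Approved — every class gave the required vote.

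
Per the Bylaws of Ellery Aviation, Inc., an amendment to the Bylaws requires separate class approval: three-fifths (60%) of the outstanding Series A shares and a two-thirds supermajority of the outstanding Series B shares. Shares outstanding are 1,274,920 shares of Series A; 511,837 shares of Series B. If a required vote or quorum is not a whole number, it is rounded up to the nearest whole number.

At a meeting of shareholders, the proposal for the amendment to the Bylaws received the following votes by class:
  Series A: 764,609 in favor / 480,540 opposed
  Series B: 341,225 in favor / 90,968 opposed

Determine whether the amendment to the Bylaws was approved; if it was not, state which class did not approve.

Not approved — the Series A shares did not give the required vote.

Series A: 3/5 of 1274920 = 764952; 764,952 required, 764,609 in favor — not approved.
Series B: 2/3 of 511837 = 341224.67, rounded up to 341225; 341,225 required, 341,225 in favor — approved.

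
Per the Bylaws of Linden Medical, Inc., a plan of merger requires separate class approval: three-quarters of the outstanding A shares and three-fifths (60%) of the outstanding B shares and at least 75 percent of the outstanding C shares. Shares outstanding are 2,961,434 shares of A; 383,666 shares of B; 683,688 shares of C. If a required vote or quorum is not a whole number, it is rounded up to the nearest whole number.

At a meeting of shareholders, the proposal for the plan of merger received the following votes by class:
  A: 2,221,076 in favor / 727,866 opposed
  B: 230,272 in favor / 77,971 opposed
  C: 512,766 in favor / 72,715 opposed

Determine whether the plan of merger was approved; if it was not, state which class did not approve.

A: 3/4 of 2961434 = 2221075.50, rounded up to 2221076; 2,221,076 required, 2,221,076 in favor — approved.
B: 3/5 of 383666 = 230199.60, rounded up to 230200; 230,200 required, 230,272 in favor — approved.
C: 3/4 of 683688 = 512766; 512,766 required, 512,766 in favor — approved.

Approved — every class gave the required vote.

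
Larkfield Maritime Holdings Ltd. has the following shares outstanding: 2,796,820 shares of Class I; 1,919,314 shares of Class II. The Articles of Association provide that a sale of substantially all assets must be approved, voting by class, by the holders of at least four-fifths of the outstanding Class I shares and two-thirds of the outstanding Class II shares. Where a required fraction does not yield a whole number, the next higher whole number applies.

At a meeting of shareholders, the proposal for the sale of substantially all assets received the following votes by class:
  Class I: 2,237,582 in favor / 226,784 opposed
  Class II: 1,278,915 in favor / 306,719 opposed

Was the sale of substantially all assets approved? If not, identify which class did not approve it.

Not approved — the Class II shares did not give the required vote.

Class I: 4/5 of 2796820 = 2237456; 2,237,456 required, 2,237,582 in favor — approved.
Class II: 2/3 of 1919314 = 1279542.67, rounded up to 1279543; 1,279,543 required, 1,278,915 in favor — not approved.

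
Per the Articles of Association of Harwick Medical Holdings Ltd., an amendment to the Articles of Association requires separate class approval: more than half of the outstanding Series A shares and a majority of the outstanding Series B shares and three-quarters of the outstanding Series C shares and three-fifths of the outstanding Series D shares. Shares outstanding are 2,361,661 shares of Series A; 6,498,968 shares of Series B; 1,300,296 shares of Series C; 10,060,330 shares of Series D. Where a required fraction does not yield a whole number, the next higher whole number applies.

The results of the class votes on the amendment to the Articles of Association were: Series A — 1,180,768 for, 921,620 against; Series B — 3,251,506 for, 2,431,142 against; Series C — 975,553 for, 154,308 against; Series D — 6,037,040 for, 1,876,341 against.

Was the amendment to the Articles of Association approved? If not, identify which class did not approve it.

Series A: a majority of 2361661 is 1180831; 1,180,831 required, 1,180,768 in favor — not approved.
Series B: a majority of 6498968 is 3249485; 3,249,485 required, 3,251,506 in favor — approved.
Series C: 3/4 of 1300296 = 975222; 975,222 required, 975,553 in favor — approved.
Series D: 3/5 of 10060330 = 6036198; 6,036,198 required, 6,037,040 in favor — approved.

Not approved — the Series A shares did not give the required vote.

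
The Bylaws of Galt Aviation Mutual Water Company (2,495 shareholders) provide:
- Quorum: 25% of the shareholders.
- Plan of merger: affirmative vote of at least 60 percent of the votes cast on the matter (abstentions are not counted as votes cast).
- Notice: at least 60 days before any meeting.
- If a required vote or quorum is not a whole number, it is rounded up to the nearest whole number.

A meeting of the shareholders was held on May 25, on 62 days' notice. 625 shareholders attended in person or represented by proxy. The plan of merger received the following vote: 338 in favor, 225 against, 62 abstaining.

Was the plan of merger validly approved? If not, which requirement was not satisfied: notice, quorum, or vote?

Notice: 62 days given; 60 required. Satisfied.
Quorum: 25% of 2,495 = 623.75, rounded up to 624; 625 present. Satisfied.
Vote: requires three-fifths of the votes cast (625 − 62 abstaining = 563); 3/5 of 563 = 337.80, rounded up to 338, so 338 needed; 338 in favor. Satisfied.

Valid — all requirements satisfied.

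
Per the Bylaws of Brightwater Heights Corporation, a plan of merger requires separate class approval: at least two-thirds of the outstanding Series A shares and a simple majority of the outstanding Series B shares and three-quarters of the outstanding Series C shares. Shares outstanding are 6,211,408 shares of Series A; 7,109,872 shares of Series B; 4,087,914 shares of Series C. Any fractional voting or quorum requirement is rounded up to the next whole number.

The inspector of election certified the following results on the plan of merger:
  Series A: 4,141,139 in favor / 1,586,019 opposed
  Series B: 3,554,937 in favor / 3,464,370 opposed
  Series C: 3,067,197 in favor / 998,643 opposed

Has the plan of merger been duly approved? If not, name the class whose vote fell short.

Series A: 2/3 of 6211408 = 4140938.67, rounded up to 4140939; 4,140,939 required, 4,141,139 in favor — approved.
Series B: a majority of 7109872 is 3554937; 3,554,937 required, 3,554,937 in favor — approved.
Series C: 3/4 of 4087914 = 3065935.50, rounded up to 3065936; 3,065,936 required, 3,067,197 in favor — approved.

Approved — every class gave the required vote.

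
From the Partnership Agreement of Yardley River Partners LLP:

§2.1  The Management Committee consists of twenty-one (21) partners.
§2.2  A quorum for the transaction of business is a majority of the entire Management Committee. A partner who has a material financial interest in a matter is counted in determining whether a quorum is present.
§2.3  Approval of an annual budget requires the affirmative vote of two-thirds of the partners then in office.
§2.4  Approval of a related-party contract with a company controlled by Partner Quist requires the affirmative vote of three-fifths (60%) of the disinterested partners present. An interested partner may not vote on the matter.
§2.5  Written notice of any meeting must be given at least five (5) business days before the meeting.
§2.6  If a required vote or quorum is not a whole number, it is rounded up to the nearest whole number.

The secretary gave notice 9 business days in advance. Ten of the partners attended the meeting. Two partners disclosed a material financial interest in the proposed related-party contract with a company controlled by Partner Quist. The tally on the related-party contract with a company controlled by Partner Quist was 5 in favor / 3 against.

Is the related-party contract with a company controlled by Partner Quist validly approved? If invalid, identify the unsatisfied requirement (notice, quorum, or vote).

Notice: 9 business days given; 5 required (9 ≥ 5). Satisfied.
Quorum: 10 present (interested partners count toward quorum); quorum is 11. Not satisfied.
Vote: the related-party contract with a company controlled by Partner Quist requires three-fifths of the disinterested partners present (10 − 2 = 8). 3/5 of 8 = 4.80, rounded up to 5, so 5 affirmative votes are needed; 5 voted in favor. Satisfied. (Moot — without a quorum no business can be validly transacted.)

Invalid — quorum requirement not satisfied.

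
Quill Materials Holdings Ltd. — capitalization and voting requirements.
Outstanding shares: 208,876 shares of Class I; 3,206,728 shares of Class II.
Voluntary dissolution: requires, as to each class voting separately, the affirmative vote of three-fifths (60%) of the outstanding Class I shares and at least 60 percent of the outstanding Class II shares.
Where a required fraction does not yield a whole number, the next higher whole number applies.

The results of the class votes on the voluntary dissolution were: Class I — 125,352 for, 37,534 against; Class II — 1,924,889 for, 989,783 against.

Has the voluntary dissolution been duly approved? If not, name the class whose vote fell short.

Approved — every class gave the required vote.

Class I: 3/5 of 208876 = 125325.60, rounded up to 125326; 125,326 required, 125,352 in favor — approved.
Class II: 3/5 of 3206728 = 1924036.80, rounded up to 1924037; 1,924,037 required, 1,924,889 in favor — approved.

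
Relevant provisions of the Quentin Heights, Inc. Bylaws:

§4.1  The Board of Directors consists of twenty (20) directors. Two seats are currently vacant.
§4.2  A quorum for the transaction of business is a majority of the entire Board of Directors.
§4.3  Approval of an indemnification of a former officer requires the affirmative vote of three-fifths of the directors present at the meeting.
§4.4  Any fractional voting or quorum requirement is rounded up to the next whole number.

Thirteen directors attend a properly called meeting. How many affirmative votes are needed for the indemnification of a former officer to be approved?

The indemnification of a former officer requires three-fifths of the directors present (13).
3/5 of 13 = 7.80, rounded up to 8.

8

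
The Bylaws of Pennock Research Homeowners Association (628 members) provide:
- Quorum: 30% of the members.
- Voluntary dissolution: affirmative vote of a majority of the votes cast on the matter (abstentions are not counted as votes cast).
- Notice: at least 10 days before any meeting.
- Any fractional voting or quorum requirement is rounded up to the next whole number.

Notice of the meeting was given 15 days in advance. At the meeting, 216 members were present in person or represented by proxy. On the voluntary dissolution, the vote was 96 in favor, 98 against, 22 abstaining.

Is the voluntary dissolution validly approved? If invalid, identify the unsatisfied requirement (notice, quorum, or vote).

Notice: 15 days given; 10 required. Satisfied.
Quorum: 30% of 628 = 188.40, rounded up to 189; 216 present. Satisfied.
Vote: requires a majority of the votes cast (216 − 22 abstaining = 194); a majority of 194 is 98, so 98 needed; 96 in favor. Not satisfied.

Invalid — vote requirement not satisfied.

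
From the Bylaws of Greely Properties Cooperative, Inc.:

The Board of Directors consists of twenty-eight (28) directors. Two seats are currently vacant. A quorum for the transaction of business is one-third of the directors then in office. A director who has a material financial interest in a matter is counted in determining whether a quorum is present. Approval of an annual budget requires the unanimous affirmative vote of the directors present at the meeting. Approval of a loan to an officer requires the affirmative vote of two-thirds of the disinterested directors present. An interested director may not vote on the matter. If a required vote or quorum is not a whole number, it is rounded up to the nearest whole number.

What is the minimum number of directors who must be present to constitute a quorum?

1/3 of 26 = 8.67, rounded up to 9.

9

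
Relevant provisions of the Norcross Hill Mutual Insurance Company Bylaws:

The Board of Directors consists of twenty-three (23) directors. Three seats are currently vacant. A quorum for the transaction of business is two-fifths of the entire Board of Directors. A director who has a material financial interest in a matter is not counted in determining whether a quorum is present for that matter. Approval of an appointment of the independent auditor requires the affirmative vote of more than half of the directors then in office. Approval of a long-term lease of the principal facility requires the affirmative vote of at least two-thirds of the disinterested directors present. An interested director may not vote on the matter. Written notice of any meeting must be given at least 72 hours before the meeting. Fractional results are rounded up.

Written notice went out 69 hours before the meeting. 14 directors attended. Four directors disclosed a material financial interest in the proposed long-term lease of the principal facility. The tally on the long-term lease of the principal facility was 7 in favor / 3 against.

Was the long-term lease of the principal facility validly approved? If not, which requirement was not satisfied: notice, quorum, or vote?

Invalid — notice requirement not satisfied.

Notice: 69 hours given; 72 required (69 < 72). Not satisfied.
Quorum: 14 present, but the 4 interested directors do not count, leaving 10. Quorum is 10. Satisfied.
Vote: the long-term lease of the principal facility requires two-thirds of the disinterested directors present (14 − 4 = 10). 2/3 of 10 = 6.67, rounded up to 7, so 7 affirmative votes are needed; 7 voted in favor. Satisfied.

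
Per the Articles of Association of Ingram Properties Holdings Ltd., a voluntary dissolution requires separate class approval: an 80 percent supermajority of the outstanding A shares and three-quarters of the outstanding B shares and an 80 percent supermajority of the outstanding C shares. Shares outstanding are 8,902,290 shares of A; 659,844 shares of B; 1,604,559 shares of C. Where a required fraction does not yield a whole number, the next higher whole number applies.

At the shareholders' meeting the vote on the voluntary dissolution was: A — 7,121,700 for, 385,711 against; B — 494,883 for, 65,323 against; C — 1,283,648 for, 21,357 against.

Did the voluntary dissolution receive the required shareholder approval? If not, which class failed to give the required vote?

Not approved — the A shares did not give the required vote.

A: 4/5 of 8902290 = 7121832; 7,121,832 required, 7,121,700 in favor — not approved.
B: 3/4 of 659844 = 494883; 494,883 required, 494,883 in favor — approved.
C: 4/5 of 1604559 = 1283647.20, rounded up to 1283648; 1,283,648 required, 1,283,648 in favor — approved.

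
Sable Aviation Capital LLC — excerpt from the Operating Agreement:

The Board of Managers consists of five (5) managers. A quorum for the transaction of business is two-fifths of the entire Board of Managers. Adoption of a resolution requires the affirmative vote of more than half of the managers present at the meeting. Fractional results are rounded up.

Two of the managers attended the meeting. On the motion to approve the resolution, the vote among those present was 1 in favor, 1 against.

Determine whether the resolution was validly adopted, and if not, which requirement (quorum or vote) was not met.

Invalid — vote requirement not satisfied.

Quorum: 2 present; quorum is 2. Satisfied.
Vote: the resolution requires a majority of the managers present (2). A majority of 2 is 2, so 2 affirmative votes are needed; 1 voted in favor. Not satisfied.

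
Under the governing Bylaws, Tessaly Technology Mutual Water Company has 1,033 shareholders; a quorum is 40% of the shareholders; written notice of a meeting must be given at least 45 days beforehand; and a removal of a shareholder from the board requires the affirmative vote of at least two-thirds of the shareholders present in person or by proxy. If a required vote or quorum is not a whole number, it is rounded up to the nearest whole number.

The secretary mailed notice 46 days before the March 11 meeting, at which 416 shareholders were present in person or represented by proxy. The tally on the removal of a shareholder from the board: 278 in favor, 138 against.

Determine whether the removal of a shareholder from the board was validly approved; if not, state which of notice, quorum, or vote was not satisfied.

Valid — all requirements satisfied.

Notice: 46 days given; 45 required. Satisfied.
Quorum: 40% of 1,033 = 413.20, rounded up to 414; 416 present. Satisfied.
Vote: requires two-thirds of those present (416); 2/3 of 416 = 277.33, rounded up to 278, so 278 needed; 278 in favor. Satisfied.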